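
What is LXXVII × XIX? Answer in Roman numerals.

LXXVII = 77
XIX = 19
77 × 19 = 1463

MCDLXIII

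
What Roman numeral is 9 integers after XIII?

XIII = 13
13 + 9 = 22

XXII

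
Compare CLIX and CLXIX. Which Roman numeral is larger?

CLIX = 159
CLXIX = 169
169 is larger

CLXIX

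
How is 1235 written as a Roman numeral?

Convert 1235 to Roman numerals:
  1235 contains 1×1000 (M)
  235 contains 2×100 (CC)
  35 contains 3×10 (XXX)
  5 contains 1×5 (V)

MCCXXXV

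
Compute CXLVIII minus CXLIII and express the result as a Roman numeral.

CXLVIII = 148
CXLIII = 143
148 - 143 = 5

V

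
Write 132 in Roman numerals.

Convert 132 to Roman numerals:
  132 contains 1×100 (C)
  32 contains 3×10 (XXX)
  2 contains 2×1 (II)

CXXXII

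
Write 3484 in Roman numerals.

Convert 3484 to Roman numerals:
  3484 contains 3×1000 (MMM)
  484 contains 1×400 (CD)
  84 contains 1×50 (L)
  34 contains 3×10 (XXX)
  4 contains 1×4 (IV)

MMMCDLXXXIV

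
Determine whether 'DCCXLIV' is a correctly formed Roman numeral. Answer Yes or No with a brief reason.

'DCCXLIV': Check the rules: uses only the symbols I, V, X, L, C, D, M; no symbol is repeated more than three times in a row; V, L and D each appear at most once; the only places a smaller symbol precedes a larger one are the allowed subtractive pairs XL, IV, the symbol right after such a pair (if any) is smaller than the pair's first symbol, and otherwise the values never increase from left to right. Value: D (500) + C (100) + C (100) + XL (40) + IV (4) = 744. So it is a valid standard Roman numeral.

Yes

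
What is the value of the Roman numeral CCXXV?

CCXXV: C=100, C=100, X=10, X=10, V=5
100 + 100 + 10 + 10 + 5 = 225

225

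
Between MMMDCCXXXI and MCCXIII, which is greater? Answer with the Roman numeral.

MMMDCCXXXI = 3731
MCCXIII = 1213
3731 is larger

MMMDCCXXXI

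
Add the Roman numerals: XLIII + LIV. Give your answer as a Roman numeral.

XLIII = 43
LIV = 54
43 + 54 = 97

XCVII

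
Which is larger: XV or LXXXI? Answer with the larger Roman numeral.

XV = 15
LXXXI = 81
81 is larger

LXXXI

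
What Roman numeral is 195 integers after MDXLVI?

MDXLVI = 1546
1546 + 195 = 1741

MDCCXLI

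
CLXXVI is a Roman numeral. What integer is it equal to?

CLXXVI: C=100, L=50, X=10, X=10, V=5, I=1
100 + 50 + 10 + 10 + 5 + 1 = 176

176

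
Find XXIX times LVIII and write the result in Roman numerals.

XXIX = 29
LVIII = 58
29 × 58 = 1682

MDCLXXXII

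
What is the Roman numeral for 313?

Convert 313 to Roman numerals:
  313 contains 3×100 (CCC)
  13 contains 1×10 (X)
  3 contains 3×1 (III)

CCCXIII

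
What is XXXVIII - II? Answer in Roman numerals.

XXXVIII = 38
II = 2
38 - 2 = 36

XXXVI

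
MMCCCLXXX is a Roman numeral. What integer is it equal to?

MMCCCLXXX: M=1000, M=1000, C=100, C=100, C=100, L=50, X=10, X=10, X=10
1000 + 1000 + 100 + 100 + 100 + 50 + 10 + 10 + 10 = 2380

2380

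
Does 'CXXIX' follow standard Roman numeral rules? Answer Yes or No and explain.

'CXXIX': Check the rules: uses only the symbols I, V, X, L, C, D, M; no symbol is repeated more than three times in a row; V, L and D each appear at most once; the only place a smaller symbol precedes a larger one is the allowed subtractive pair IX, the symbol right after such a pair (if any) is smaller than the pair's first symbol, and otherwise the values never increase from left to right. Value: C (100) + X (10) + X (10) + IX (9) = 129. So it is a valid standard Roman numeral.

Yes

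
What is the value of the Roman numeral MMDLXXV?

MMDLXXV: M=1000, M=1000, D=500, L=50, X=10, X=10, V=5
1000 + 1000 + 500 + 50 + 10 + 10 + 5 = 2575

2575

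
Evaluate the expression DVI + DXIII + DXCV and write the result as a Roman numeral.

DVI = 506, DXIII = 513, DXCV = 595
506 + 513 = 1019
1019 + 595 = 1614

MDCXIV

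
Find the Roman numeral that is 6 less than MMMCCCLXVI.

MMMCCCLXVI = 3366
3366 - 6 = 3360

MMMCCCLX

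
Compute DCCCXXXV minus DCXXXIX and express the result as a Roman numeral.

DCCCXXXV = 835
DCXXXIX = 639
835 - 639 = 196

CXCVI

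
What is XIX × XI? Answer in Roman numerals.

XIX = 19
XI = 11
19 × 11 = 209

CCIX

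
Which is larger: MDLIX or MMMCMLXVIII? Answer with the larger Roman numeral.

MDLIX = 1559
MMMCMLXVIII = 3968
3968 is larger

MMMCMLXVIII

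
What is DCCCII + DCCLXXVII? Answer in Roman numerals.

DCCCII = 802
DCCLXXVII = 777
802 + 777 = 1579

MDLXXIX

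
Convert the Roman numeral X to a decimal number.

X: X=10

10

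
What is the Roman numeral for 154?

Convert 154 to Roman numerals:
  154 contains 1×100 (C)
  54 contains 1×50 (L)
  4 contains 1×4 (IV)

CLIV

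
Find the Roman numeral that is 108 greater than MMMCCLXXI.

MMMCCLXXI = 3271
3271 + 108 = 3379

MMMCCCLXXIX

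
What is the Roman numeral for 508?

Convert 508 to Roman numerals:
  508 contains 1×500 (D)
  8 contains 1×5 (V)
  3 contains 3×1 (III)

DVIII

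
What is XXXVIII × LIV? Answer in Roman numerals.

XXXVIII = 38
LIV = 54
38 × 54 = 2052

MMLII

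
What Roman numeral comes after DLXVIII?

DLXVIII = 568; next is 569

DLXIX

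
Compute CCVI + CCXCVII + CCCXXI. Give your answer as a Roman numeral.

CCVI = 206, CCXCVII = 297, CCCXXI = 321
206 + 297 = 503
503 + 321 = 824

DCCCXXIV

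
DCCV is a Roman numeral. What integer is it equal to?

DCCV: D=500, C=100, C=100, V=5
500 + 100 + 100 + 5 = 705

705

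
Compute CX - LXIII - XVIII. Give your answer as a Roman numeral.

CX = 110, LXIII = 63, XVIII = 18
110 - 63 = 47
47 - 18 = 29

XXIX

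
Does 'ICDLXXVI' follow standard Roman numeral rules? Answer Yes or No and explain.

'ICDLXXVI': Invalid subtractive combination: IC

No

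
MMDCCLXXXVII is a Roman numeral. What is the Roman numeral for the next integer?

MMDCCLXXXVII = 2787; next is 2788

MMDCCLXXXVIII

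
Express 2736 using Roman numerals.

Convert 2736 to Roman numerals:
  2736 contains 2×1000 (MM)
  736 contains 1×500 (D)
  236 contains 2×100 (CC)
  36 contains 3×10 (XXX)
  6 contains 1×5 (V)
  1 contains 1×1 (I)

MMDCCXXXVI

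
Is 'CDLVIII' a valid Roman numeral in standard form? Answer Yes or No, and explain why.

'CDLVIII': Check the rules: uses only the symbols I, V, X, L, C, D, M; no symbol is repeated more than three times in a row; V, L and D each appear at most once; the only place a smaller symbol precedes a larger one is the allowed subtractive pair CD, the symbol right after such a pair (if any) is smaller than the pair's first symbol, and otherwise the values never increase from left to right. Value: CD (400) + L (50) + V (5) + I (1) + I (1) + I (1) = 458. So it is a valid standard Roman numeral.

Yes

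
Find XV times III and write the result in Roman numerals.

XV = 15
III = 3
15 × 3 = 45

XLV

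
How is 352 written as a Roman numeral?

Convert 352 to Roman numerals:
  352 contains 3×100 (CCC)
  52 contains 1×50 (L)
  2 contains 2×1 (II)

CCCLII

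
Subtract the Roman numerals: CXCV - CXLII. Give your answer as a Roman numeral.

CXCV = 195
CXLII = 142
195 - 142 = 53

LIII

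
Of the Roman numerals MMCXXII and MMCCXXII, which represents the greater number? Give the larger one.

MMCXXII = 2122
MMCCXXII = 2222
2222 is larger

MMCCXXII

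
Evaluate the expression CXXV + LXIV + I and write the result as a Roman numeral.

CXXV = 125, LXIV = 64, I = 1
125 + 64 = 189
189 + 1 = 190

CXC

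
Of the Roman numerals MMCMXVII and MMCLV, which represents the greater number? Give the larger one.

MMCMXVII = 2917
MMCLV = 2155
2917 is larger

MMCMXVII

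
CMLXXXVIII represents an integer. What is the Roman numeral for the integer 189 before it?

CMLXXXVIII = 988
988 - 189 = 799

DCCXCIX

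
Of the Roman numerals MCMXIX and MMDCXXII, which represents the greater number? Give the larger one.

MCMXIX = 1919
MMDCXXII = 2622
2622 is larger

MMDCXXII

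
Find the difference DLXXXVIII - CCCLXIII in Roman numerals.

DLXXXVIII = 588
CCCLXIII = 363
588 - 363 = 225

CCXXV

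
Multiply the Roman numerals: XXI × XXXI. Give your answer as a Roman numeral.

XXI = 21
XXXI = 31
21 × 31 = 651

DCLI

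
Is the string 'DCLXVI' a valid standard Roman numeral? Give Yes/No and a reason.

'DCLXVI': Check the rules: uses only the symbols I, V, X, L, C, D, M; no symbol is repeated more than three times in a row; V, L and D each appear at most once; no smaller symbol precedes a larger one (values never increase from left to right). Value: D (500) + C (100) + L (50) + X (10) + V (5) + I (1) = 666. So it is a valid standard Roman numeral.

Yes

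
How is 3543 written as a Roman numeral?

Convert 3543 to Roman numerals:
  3543 contains 3×1000 (MMM)
  543 contains 1×500 (D)
  43 contains 1×40 (XL)
  3 contains 3×1 (III)

MMMDXLIII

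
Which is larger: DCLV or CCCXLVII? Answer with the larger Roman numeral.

DCLV = 655
CCCXLVII = 347
655 is larger

DCLV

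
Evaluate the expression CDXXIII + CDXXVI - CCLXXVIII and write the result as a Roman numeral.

CDXXIII = 423, CDXXVI = 426, CCLXXVIII = 278
423 + 426 = 849
849 - 278 = 571

DLXXI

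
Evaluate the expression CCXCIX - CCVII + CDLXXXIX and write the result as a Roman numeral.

CCXCIX = 299, CCVII = 207, CDLXXXIX = 489
299 - 207 = 92
92 + 489 = 581

DLXXXI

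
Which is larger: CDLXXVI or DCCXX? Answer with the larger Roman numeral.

CDLXXVI = 476
DCCXX = 720
720 is larger

DCCXX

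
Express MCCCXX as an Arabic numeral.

MCCCXX: M=1000, C=100, C=100, C=100, X=10, X=10
1000 + 100 + 100 + 100 + 10 + 10 = 1320

1320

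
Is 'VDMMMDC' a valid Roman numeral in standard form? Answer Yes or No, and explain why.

'VDMMMDC': D should not appear more than once

No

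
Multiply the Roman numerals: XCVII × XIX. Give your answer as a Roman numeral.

XCVII = 97
XIX = 19
97 × 19 = 1843

MDCCCXLIII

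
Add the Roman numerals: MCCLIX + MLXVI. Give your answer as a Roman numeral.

MCCLIX = 1259
MLXVI = 1066
1259 + 1066 = 2325

MMCCCXXV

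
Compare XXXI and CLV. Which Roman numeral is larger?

XXXI = 31
CLV = 155
155 is larger

CLV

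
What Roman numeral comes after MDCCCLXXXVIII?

MDCCCLXXXVIII = 1888, so the next integer is 1888 + 1 = 1889

MDCCCLXXXIX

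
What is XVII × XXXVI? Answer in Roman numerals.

XVII = 17
XXXVI = 36
17 × 36 = 612

DCXII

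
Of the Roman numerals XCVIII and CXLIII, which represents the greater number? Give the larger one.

XCVIII = 98
CXLIII = 143
143 is larger

CXLIII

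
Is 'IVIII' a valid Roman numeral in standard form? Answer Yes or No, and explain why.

'IVIII': I cannot come right after the subtractive pair IV: once I is subtracted in IV, the next symbol must be smaller than I

No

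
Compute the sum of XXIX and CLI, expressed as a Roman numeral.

XXIX = 29
CLI = 151
29 + 151 = 180

CLXXX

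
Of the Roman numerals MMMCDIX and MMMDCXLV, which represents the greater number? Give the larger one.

MMMCDIX = 3409
MMMDCXLV = 3645
3645 is larger

MMMDCXLV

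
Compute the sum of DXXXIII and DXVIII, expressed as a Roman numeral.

DXXXIII = 533
DXVIII = 518
533 + 518 = 1051

MLI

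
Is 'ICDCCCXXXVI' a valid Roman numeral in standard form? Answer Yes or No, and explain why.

'ICDCCCXXXVI': Invalid subtractive combination: IC

No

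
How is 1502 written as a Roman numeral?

Convert 1502 to Roman numerals:
  1502 contains 1×1000 (M)
  502 contains 1×500 (D)
  2 contains 2×1 (II)

MDII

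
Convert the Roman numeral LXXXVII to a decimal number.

LXXXVII: L=50, X=10, X=10, X=10, V=5, I=1, I=1
50 + 10 + 10 + 10 + 5 + 1 + 1 = 87

87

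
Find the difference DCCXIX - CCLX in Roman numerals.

DCCXIX = 719
CCLX = 260
719 - 260 = 459

CDLIX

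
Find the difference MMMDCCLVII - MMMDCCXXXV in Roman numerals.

MMMDCCLVII = 3757
MMMDCCXXXV = 3735
3757 - 3735 = 22

XXII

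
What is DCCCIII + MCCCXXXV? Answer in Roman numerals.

DCCCIII = 803
MCCCXXXV = 1335
803 + 1335 = 2138

MMCXXXVIII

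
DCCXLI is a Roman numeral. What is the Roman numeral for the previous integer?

DCCXLI = 741, so the previous integer is 741 - 1 = 740

DCCXL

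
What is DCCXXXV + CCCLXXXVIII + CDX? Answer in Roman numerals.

DCCXXXV = 735, CCCLXXXVIII = 388, CDX = 410
735 + 388 = 1123
1123 + 410 = 1533

MDXXXIII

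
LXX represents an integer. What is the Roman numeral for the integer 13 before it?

LXX = 70
70 - 13 = 57

LVII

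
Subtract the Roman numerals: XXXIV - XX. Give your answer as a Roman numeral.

XXXIV = 34
XX = 20
34 - 20 = 14

XIV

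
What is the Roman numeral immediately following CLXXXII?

CLXXXII = 182; next is 183

CLXXXIII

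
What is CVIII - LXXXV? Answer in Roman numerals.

CVIII = 108
LXXXV = 85
108 - 85 = 23

XXIII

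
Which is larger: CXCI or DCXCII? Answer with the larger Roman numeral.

CXCI = 191
DCXCII = 692
692 is larger

DCXCII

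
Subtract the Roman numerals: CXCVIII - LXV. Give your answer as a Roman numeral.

CXCVIII = 198
LXV = 65
198 - 65 = 133

CXXXIII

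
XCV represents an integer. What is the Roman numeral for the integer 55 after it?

XCV = 95
95 + 55 = 150

CL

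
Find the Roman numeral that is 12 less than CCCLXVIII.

CCCLXVIII = 368
368 - 12 = 356

CCCLVI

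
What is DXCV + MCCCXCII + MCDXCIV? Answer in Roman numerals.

DXCV = 595, MCCCXCII = 1392, MCDXCIV = 1494
595 + 1392 = 1987
1987 + 1494 = 3481

MMMCDLXXXI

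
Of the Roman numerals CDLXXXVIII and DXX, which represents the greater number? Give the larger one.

CDLXXXVIII = 488
DXX = 520
520 is larger

DXX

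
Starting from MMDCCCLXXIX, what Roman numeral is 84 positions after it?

MMDCCCLXXIX = 2879
2879 + 84 = 2963

MMCMLXIII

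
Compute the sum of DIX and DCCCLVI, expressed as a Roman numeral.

DIX = 509
DCCCLVI = 856
509 + 856 = 1365

MCCCLXV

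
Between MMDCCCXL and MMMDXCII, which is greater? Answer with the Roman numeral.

MMDCCCXL = 2840
MMMDXCII = 3592
3592 is larger

MMMDXCII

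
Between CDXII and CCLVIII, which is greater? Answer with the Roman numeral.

CDXII = 412
CCLVIII = 258
412 is larger

CDXII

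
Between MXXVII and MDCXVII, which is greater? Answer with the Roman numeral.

MXXVII = 1027
MDCXVII = 1617
1617 is larger

MDCXVII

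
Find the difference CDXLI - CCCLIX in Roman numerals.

CDXLI = 441
CCCLIX = 359
441 - 359 = 82

LXXXII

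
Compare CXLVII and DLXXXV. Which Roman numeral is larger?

CXLVII = 147
DLXXXV = 585
585 is larger

DLXXXV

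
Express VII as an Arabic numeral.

VII: V=5, I=1, I=1
5 + 1 + 1 = 7

7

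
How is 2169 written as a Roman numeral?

Convert 2169 to Roman numerals:
  2169 contains 2×1000 (MM)
  169 contains 1×100 (C)
  69 contains 1×50 (L)
  19 contains 1×10 (X)
  9 contains 1×9 (IX)

MMCLXIX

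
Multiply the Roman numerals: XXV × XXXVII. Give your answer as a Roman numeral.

XXV = 25
XXXVII = 37
25 × 37 = 925

CMXXV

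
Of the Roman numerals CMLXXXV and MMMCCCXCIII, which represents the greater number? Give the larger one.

CMLXXXV = 985
MMMCCCXCIII = 3393
3393 is larger

MMMCCCXCIII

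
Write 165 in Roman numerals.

Convert 165 to Roman numerals:
  165 contains 1×100 (C)
  65 contains 1×50 (L)
  15 contains 1×10 (X)
  5 contains 1×5 (V)

CLXV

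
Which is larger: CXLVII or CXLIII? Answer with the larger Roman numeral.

CXLVII = 147
CXLIII = 143
147 is larger

CXLVII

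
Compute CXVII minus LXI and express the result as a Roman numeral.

CXVII = 117
LXI = 61
117 - 61 = 56

LVI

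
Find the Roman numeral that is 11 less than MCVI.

MCVI = 1106
1106 - 11 = 1095

MXCV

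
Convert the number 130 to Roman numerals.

Convert 130 to Roman numerals:
  130 contains 1×100 (C)
  30 contains 3×10 (XXX)

CXXX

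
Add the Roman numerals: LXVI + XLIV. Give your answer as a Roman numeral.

LXVI = 66
XLIV = 44
66 + 44 = 110

CX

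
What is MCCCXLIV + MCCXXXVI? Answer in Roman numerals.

MCCCXLIV = 1344
MCCXXXVI = 1236
1344 + 1236 = 2580

MMDLXXX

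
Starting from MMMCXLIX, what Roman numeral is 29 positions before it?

MMMCXLIX = 3149
3149 - 29 = 3120

MMMCXX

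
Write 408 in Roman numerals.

Convert 408 to Roman numerals:
  408 contains 1×400 (CD)
  8 contains 1×5 (V)
  3 contains 3×1 (III)

CDVIII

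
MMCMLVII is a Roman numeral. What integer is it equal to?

MMCMLVII: M=1000, M=1000, CM=900, L=50, V=5, I=1, I=1
1000 + 1000 + 900 + 50 + 5 + 1 + 1 = 2957

2957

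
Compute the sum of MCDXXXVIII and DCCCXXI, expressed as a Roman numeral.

MCDXXXVIII = 1438
DCCCXXI = 821
1438 + 821 = 2259

MMCCLIX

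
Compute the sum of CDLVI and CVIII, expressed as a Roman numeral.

CDLVI = 456
CVIII = 108
456 + 108 = 564

DLXIV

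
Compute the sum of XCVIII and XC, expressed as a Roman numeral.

XCVIII = 98
XC = 90
98 + 90 = 188

CLXXXVIII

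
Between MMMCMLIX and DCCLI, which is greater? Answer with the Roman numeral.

MMMCMLIX = 3959
DCCLI = 751
3959 is larger

MMMCMLIX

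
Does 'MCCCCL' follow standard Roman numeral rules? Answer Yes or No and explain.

'MCCCCL': More than 3 consecutive C's

No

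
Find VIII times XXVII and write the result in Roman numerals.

VIII = 8
XXVII = 27
8 × 27 = 216

CCXVI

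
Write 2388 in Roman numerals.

Convert 2388 to Roman numerals:
  2388 contains 2×1000 (MM)
  388 contains 3×100 (CCC)
  88 contains 1×50 (L)
  38 contains 3×10 (XXX)
  8 contains 1×5 (V)
  3 contains 3×1 (III)

MMCCCLXXXVIII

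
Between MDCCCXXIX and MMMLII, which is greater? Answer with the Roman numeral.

MDCCCXXIX = 1829
MMMLII = 3052
3052 is larger

MMMLII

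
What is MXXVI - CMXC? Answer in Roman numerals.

MXXVI = 1026
CMXC = 990
1026 - 990 = 36

XXXVI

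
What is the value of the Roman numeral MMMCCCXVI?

MMMCCCXVI: M=1000, M=1000, M=1000, C=100, C=100, C=100, X=10, V=5, I=1
1000 + 1000 + 1000 + 100 + 100 + 100 + 10 + 5 + 1 = 3316

3316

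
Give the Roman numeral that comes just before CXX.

CXX = 120; previous is 119

CXIX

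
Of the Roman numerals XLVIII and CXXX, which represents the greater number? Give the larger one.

XLVIII = 48
CXXX = 130
130 is larger

CXXX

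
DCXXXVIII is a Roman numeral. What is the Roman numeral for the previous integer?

DCXXXVIII = 638, so the previous integer is 638 - 1 = 637

DCXXXVII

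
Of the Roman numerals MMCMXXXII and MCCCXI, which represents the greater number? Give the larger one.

MMCMXXXII = 2932
MCCCXI = 1311
2932 is larger

MMCMXXXII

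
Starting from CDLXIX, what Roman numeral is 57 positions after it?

CDLXIX = 469
469 + 57 = 526

DXXVI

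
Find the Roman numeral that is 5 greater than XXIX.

XXIX = 29
29 + 5 = 34

XXXIV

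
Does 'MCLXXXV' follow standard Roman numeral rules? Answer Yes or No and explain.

'MCLXXXV': Check the rules: uses only the symbols I, V, X, L, C, D, M; no symbol is repeated more than three times in a row; V, L and D each appear at most once; no smaller symbol precedes a larger one (values never increase from left to right). Value: M (1000) + C (100) + L (50) + X (10) + X (10) + X (10) + V (5) = 1185. So it is a valid standard Roman numeral.

Yes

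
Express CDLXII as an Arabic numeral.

CDLXII: CD=400, L=50, X=10, I=1, I=1
400 + 50 + 10 + 1 + 1 = 462

462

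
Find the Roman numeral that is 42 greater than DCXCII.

DCXCII = 692
692 + 42 = 734

DCCXXXIV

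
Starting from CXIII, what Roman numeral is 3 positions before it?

CXIII = 113
113 - 3 = 110

CX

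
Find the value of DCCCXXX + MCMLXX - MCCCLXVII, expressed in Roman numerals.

DCCCXXX = 830, MCMLXX = 1970, MCCCLXVII = 1367
830 + 1970 = 2800
2800 - 1367 = 1433

MCDXXXIII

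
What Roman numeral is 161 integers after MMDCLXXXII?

MMDCLXXXII = 2682
2682 + 161 = 2843

MMDCCCXLIII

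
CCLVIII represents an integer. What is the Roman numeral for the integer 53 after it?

CCLVIII = 258
258 + 53 = 311

CCCXI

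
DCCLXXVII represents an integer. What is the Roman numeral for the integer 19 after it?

DCCLXXVII = 777
777 + 19 = 796

DCCXCVI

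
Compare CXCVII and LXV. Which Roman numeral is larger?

CXCVII = 197
LXV = 65
197 is larger

CXCVII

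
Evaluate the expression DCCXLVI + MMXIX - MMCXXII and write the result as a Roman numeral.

DCCXLVI = 746, MMXIX = 2019, MMCXXII = 2122
746 + 2019 = 2765
2765 - 2122 = 643

DCXLIII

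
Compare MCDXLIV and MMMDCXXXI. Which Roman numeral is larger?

MCDXLIV = 1444
MMMDCXXXI = 3631
3631 is larger

MMMDCXXXI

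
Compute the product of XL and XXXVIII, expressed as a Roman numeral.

XL = 40
XXXVIII = 38
40 × 38 = 1520

MDXX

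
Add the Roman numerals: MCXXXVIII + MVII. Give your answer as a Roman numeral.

MCXXXVIII = 1138
MVII = 1007
1138 + 1007 = 2145

MMCXLV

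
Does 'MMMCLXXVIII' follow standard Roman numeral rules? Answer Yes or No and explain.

'MMMCLXXVIII': Check the rules: uses only the symbols I, V, X, L, C, D, M; no symbol is repeated more than three times in a row; V, L and D each appear at most once; no smaller symbol precedes a larger one (values never increase from left to right). Value: M (1000) + M (1000) + M (1000) + C (100) + L (50) + X (10) + X (10) + V (5) + I (1) + I (1) + I (1) = 3178. So it is a valid standard Roman numeral.

Yes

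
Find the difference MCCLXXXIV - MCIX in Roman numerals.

MCCLXXXIV = 1284
MCIX = 1109
1284 - 1109 = 175

CLXXV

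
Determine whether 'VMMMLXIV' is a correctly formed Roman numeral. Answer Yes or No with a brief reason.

'VMMMLXIV': V should not appear more than once

No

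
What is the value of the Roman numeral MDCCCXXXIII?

MDCCCXXXIII: M=1000, D=500, C=100, C=100, C=100, X=10, X=10, X=10, I=1, I=1, I=1
1000 + 500 + 100 + 100 + 100 + 10 + 10 + 10 + 1 + 1 + 1 = 1833

1833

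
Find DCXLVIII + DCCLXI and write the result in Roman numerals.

DCXLVIII = 648
DCCLXI = 761
648 + 761 = 1409

MCDIX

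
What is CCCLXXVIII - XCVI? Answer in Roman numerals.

CCCLXXVIII = 378
XCVI = 96
378 - 96 = 282

CCLXXXII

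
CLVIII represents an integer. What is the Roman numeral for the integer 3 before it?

CLVIII = 158
158 - 3 = 155

CLV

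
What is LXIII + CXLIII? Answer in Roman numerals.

LXIII = 63
CXLIII = 143
63 + 143 = 206

CCVI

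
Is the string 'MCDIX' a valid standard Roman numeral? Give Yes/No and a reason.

'MCDIX': Check the rules: uses only the symbols I, V, X, L, C, D, M; no symbol is repeated more than three times in a row; V, L and D each appear at most once; the only places a smaller symbol precedes a larger one are the allowed subtractive pairs CD, IX, the symbol right after such a pair (if any) is smaller than the pair's first symbol, and otherwise the values never increase from left to right. Value: M (1000) + CD (400) + IX (9) = 1409. So it is a valid standard Roman numeral.

Yes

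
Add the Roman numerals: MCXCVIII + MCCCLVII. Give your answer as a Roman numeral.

MCXCVIII = 1198
MCCCLVII = 1357
1198 + 1357 = 2555

MMDLV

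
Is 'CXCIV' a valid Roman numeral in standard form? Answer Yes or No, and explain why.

'CXCIV': Check the rules: uses only the symbols I, V, X, L, C, D, M; no symbol is repeated more than three times in a row; V, L and D each appear at most once; the only places a smaller symbol precedes a larger one are the allowed subtractive pairs XC, IV, the symbol right after such a pair (if any) is smaller than the pair's first symbol, and otherwise the values never increase from left to right. Value: C (100) + XC (90) + IV (4) = 194. So it is a valid standard Roman numeral.

Yes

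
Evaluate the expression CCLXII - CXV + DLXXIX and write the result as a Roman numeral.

CCLXII = 262, CXV = 115, DLXXIX = 579
262 - 115 = 147
147 + 579 = 726

DCCXXVI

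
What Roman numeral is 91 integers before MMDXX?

MMDXX = 2520
2520 - 91 = 2429

MMCDXXIX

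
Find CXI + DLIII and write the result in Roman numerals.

CXI = 111
DLIII = 553
111 + 553 = 664

DCLXIV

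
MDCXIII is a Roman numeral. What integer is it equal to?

MDCXIII: M=1000, D=500, C=100, X=10, I=1, I=1, I=1
1000 + 500 + 100 + 10 + 1 + 1 + 1 = 1613

1613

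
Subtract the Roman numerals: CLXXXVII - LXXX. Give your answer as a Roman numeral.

CLXXXVII = 187
LXXX = 80
187 - 80 = 107

CVII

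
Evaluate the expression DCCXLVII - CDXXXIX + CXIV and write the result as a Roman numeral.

DCCXLVII = 747, CDXXXIX = 439, CXIV = 114
747 - 439 = 308
308 + 114 = 422

CDXXII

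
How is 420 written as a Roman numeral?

Convert 420 to Roman numerals:
  420 contains 1×400 (CD)
  20 contains 2×10 (XX)

CDXX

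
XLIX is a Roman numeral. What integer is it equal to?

XLIX: XL=40, IX=9
40 + 9 = 49

49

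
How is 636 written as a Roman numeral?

Convert 636 to Roman numerals:
  636 contains 1×500 (D)
  136 contains 1×100 (C)
  36 contains 3×10 (XXX)
  6 contains 1×5 (V)
  1 contains 1×1 (I)

DCXXXVI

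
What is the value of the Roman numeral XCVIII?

XCVIII: XC=90, V=5, I=1, I=1, I=1
90 + 5 + 1 + 1 + 1 = 98

98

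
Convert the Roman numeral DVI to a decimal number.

DVI: D=500, V=5, I=1
500 + 5 + 1 = 506

506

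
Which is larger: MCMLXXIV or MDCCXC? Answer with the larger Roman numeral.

MCMLXXIV = 1974
MDCCXC = 1790
1974 is larger

MCMLXXIV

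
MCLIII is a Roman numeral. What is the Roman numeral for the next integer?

MCLIII = 1153, so the next integer is 1153 + 1 = 1154

MCLIV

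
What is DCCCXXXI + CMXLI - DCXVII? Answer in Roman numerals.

DCCCXXXI = 831, CMXLI = 941, DCXVII = 617
831 + 941 = 1772
1772 - 617 = 1155

MCLV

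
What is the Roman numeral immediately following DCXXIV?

DCXXIV = 624; next is 625

DCXXV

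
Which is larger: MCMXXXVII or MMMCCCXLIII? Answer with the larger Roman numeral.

MCMXXXVII = 1937
MMMCCCXLIII = 3343
3343 is larger

MMMCCCXLIII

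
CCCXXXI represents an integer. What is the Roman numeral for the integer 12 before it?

CCCXXXI = 331
331 - 12 = 319

CCCXIX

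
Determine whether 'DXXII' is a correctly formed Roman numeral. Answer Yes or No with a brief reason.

'DXXII': Check the rules: uses only the symbols I, V, X, L, C, D, M; no symbol is repeated more than three times in a row; V, L and D each appear at most once; no smaller symbol precedes a larger one (values never increase from left to right). Value: D (500) + X (10) + X (10) + I (1) + I (1) = 522. So it is a valid standard Roman numeral.

Yes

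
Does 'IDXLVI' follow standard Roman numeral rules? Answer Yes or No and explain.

'IDXLVI': Invalid subtractive combination: ID

No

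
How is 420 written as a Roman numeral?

Convert 420 to Roman numerals:
  420 contains 1×400 (CD)
  20 contains 2×10 (XX)

CDXX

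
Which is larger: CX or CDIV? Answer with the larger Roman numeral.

CX = 110
CDIV = 404
404 is larger

CDIV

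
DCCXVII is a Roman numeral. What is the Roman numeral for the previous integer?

DCCXVII = 717; previous is 716

DCCXVI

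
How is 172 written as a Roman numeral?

Convert 172 to Roman numerals:
  172 contains 1×100 (C)
  72 contains 1×50 (L)
  22 contains 2×10 (XX)
  2 contains 2×1 (II)

CLXXII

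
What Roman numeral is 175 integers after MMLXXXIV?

MMLXXXIV = 2084
2084 + 175 = 2259

MMCCLIX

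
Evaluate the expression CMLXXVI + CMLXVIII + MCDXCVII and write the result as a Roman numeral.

CMLXXVI = 976, CMLXVIII = 968, MCDXCVII = 1497
976 + 968 = 1944
1944 + 1497 = 3441

MMMCDXLI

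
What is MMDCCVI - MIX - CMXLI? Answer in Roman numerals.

MMDCCVI = 2706, MIX = 1009, CMXLI = 941
2706 - 1009 = 1697
1697 - 941 = 756

DCCLVI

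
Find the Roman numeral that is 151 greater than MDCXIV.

MDCXIV = 1614
1614 + 151 = 1765

MDCCLXV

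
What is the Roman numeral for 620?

Convert 620 to Roman numerals:
  620 contains 1×500 (D)
  120 contains 1×100 (C)
  20 contains 2×10 (XX)

DCXX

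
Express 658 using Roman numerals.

Convert 658 to Roman numerals:
  658 contains 1×500 (D)
  158 contains 1×100 (C)
  58 contains 1×50 (L)
  8 contains 1×5 (V)
  3 contains 3×1 (III)

DCLVIII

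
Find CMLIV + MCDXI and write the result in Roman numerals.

CMLIV = 954
MCDXI = 1411
954 + 1411 = 2365

MMCCCLXV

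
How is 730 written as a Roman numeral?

Convert 730 to Roman numerals:
  730 contains 1×500 (D)
  230 contains 2×100 (CC)
  30 contains 3×10 (XXX)

DCCXXX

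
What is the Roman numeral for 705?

Convert 705 to Roman numerals:
  705 contains 1×500 (D)
  205 contains 2×100 (CC)
  5 contains 1×5 (V)

DCCV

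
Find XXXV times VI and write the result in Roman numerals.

XXXV = 35
VI = 6
35 × 6 = 210

CCX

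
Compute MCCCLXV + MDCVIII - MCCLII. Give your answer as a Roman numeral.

MCCCLXV = 1365, MDCVIII = 1608, MCCLII = 1252
1365 + 1608 = 2973
2973 - 1252 = 1721

MDCCXXI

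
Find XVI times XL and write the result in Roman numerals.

XVI = 16
XL = 40
16 × 40 = 640

DCXL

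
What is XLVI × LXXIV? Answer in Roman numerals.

XLVI = 46
LXXIV = 74
46 × 74 = 3404

MMMCDIV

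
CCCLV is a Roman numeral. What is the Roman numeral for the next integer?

CCCLV = 355, so the next integer is 355 + 1 = 356

CCCLVI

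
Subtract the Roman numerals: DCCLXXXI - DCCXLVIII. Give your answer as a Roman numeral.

DCCLXXXI = 781
DCCXLVIII = 748
781 - 748 = 33

XXXIII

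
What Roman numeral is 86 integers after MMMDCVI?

MMMDCVI = 3606
3606 + 86 = 3692

MMMDCXCII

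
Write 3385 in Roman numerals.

Convert 3385 to Roman numerals:
  3385 contains 3×1000 (MMM)
  385 contains 3×100 (CCC)
  85 contains 1×50 (L)
  35 contains 3×10 (XXX)
  5 contains 1×5 (V)

MMMCCCLXXXV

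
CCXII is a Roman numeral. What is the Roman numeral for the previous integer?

CCXII = 212, so the previous integer is 212 - 1 = 211

CCXI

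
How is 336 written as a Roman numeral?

Convert 336 to Roman numerals:
  336 contains 3×100 (CCC)
  36 contains 3×10 (XXX)
  6 contains 1×5 (V)
  1 contains 1×1 (I)

CCCXXXVI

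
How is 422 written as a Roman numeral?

Convert 422 to Roman numerals:
  422 contains 1×400 (CD)
  22 contains 2×10 (XX)
  2 contains 2×1 (II)

CDXXII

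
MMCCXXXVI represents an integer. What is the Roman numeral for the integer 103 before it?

MMCCXXXVI = 2236
2236 - 103 = 2133

MMCXXXIII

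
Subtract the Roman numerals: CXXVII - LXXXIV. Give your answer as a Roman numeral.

CXXVII = 127
LXXXIV = 84
127 - 84 = 43

XLIII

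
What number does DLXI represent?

DLXI: D=500, L=50, X=10, I=1
500 + 50 + 10 + 1 = 561

561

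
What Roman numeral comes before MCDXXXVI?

MCDXXXVI = 1436, so the previous integer is 1436 - 1 = 1435

MCDXXXV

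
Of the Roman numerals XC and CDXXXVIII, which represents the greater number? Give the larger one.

XC = 90
CDXXXVIII = 438
438 is larger

CDXXXVIII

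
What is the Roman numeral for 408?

Convert 408 to Roman numerals:
  408 contains 1×400 (CD)
  8 contains 1×5 (V)
  3 contains 3×1 (III)

CDVIII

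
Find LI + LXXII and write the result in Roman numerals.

LI = 51
LXXII = 72
51 + 72 = 123

CXXIII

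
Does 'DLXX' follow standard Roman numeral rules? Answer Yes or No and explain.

'DLXX': Check the rules: uses only the symbols I, V, X, L, C, D, M; no symbol is repeated more than three times in a row; V, L and D each appear at most once; no smaller symbol precedes a larger one (values never increase from left to right). Value: D (500) + L (50) + X (10) + X (10) = 570. So it is a valid standard Roman numeral.

Yes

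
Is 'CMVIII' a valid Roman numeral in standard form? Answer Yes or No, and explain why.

'CMVIII': Check the rules: uses only the symbols I, V, X, L, C, D, M; no symbol is repeated more than three times in a row; V, L and D each appear at most once; the only place a smaller symbol precedes a larger one is the allowed subtractive pair CM, the symbol right after such a pair (if any) is smaller than the pair's first symbol, and otherwise the values never increase from left to right. Value: CM (900) + V (5) + I (1) + I (1) + I (1) = 908. So it is a valid standard Roman numeral.

Yes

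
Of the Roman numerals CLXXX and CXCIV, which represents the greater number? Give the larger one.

CLXXX = 180
CXCIV = 194
194 is larger

CXCIV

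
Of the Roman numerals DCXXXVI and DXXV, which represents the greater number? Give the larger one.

DCXXXVI = 636
DXXV = 525
636 is larger

DCXXXVI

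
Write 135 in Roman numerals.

Convert 135 to Roman numerals:
  135 contains 1×100 (C)
  35 contains 3×10 (XXX)
  5 contains 1×5 (V)

CXXXV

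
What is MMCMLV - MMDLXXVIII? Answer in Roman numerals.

MMCMLV = 2955
MMDLXXVIII = 2578
2955 - 2578 = 377

CCCLXXVII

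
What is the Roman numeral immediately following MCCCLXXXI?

MCCCLXXXI = 1381, so the next integer is 1381 + 1 = 1382

MCCCLXXXII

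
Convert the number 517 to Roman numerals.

Convert 517 to Roman numerals:
  517 contains 1×500 (D)
  17 contains 1×10 (X)
  7 contains 1×5 (V)
  2 contains 2×1 (II)

DXVII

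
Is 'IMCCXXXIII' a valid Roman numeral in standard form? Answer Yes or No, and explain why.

'IMCCXXXIII': Invalid subtractive combination: IM

No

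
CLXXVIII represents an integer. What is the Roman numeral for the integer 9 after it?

CLXXVIII = 178
178 + 9 = 187

CLXXXVII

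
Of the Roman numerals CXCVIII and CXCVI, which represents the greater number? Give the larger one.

CXCVIII = 198
CXCVI = 196
198 is larger

CXCVIII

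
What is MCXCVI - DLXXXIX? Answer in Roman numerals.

MCXCVI = 1196
DLXXXIX = 589
1196 - 589 = 607

DCVII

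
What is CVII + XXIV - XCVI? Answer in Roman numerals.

CVII = 107, XXIV = 24, XCVI = 96
107 + 24 = 131
131 - 96 = 35

XXXV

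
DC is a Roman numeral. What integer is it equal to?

DC: D=500, C=100
500 + 100 = 600

600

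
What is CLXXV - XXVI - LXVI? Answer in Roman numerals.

CLXXV = 175, XXVI = 26, LXVI = 66
175 - 26 = 149
149 - 66 = 83

LXXXIII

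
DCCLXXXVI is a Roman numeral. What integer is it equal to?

DCCLXXXVI: D=500, C=100, C=100, L=50, X=10, X=10, X=10, V=5, I=1
500 + 100 + 100 + 50 + 10 + 10 + 10 + 5 + 1 = 786

786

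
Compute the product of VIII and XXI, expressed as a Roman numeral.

VIII = 8
XXI = 21
8 × 21 = 168

CLXVIII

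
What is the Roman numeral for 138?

Convert 138 to Roman numerals:
  138 contains 1×100 (C)
  38 contains 3×10 (XXX)
  8 contains 1×5 (V)
  3 contains 3×1 (III)

CXXXVIII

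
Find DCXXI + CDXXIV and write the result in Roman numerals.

DCXXI = 621
CDXXIV = 424
621 + 424 = 1045

MXLV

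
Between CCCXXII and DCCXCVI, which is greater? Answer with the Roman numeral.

CCCXXII = 322
DCCXCVI = 796
796 is larger

DCCXCVI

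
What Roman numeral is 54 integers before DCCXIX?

DCCXIX = 719
719 - 54 = 665

DCLXV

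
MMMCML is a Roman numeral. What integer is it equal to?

MMMCML: M=1000, M=1000, M=1000, CM=900, L=50
1000 + 1000 + 1000 + 900 + 50 = 3950

3950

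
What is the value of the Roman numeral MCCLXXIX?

MCCLXXIX: M=1000, C=100, C=100, L=50, X=10, X=10, IX=9
1000 + 100 + 100 + 50 + 10 + 10 + 9 = 1279

1279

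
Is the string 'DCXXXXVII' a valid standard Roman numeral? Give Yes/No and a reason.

'DCXXXXVII': More than 3 consecutive X's

No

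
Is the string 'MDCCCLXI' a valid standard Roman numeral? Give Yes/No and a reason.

'MDCCCLXI': Check the rules: uses only the symbols I, V, X, L, C, D, M; no symbol is repeated more than three times in a row; V, L and D each appear at most once; no smaller symbol precedes a larger one (values never increase from left to right). Value: M (1000) + D (500) + C (100) + C (100) + C (100) + L (50) + X (10) + I (1) = 1861. So it is a valid standard Roman numeral.

Yes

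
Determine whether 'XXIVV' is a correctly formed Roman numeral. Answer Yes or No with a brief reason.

'XXIVV': V should not appear more than once

No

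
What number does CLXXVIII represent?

CLXXVIII: C=100, L=50, X=10, X=10, V=5, I=1, I=1, I=1
100 + 50 + 10 + 10 + 5 + 1 + 1 + 1 = 178

178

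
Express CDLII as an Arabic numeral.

CDLII: CD=400, L=50, I=1, I=1
400 + 50 + 1 + 1 = 452

452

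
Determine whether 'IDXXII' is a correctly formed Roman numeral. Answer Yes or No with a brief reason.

'IDXXII': Invalid subtractive combination: ID

No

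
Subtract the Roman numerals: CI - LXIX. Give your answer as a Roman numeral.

CI = 101
LXIX = 69
101 - 69 = 32

XXXII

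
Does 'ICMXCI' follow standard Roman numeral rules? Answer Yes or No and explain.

'ICMXCI': Invalid subtractive combination: IC

No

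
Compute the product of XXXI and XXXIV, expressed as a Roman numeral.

XXXI = 31
XXXIV = 34
31 × 34 = 1054

MLIV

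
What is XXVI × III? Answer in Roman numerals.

XXVI = 26
III = 3
26 × 3 = 78

LXXVIII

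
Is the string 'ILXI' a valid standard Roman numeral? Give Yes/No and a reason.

'ILXI': Invalid subtractive combination: IL

No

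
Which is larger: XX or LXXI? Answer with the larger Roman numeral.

XX = 20
LXXI = 71
71 is larger

LXXI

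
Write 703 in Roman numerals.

Convert 703 to Roman numerals:
  703 contains 1×500 (D)
  203 contains 2×100 (CC)
  3 contains 3×1 (III)

DCCIII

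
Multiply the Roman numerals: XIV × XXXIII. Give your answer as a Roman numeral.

XIV = 14
XXXIII = 33
14 × 33 = 462

CDLXII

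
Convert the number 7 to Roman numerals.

Convert 7 to Roman numerals:
  7 contains 1×5 (V)
  2 contains 2×1 (II)

VII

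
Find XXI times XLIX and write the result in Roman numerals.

XXI = 21
XLIX = 49
21 × 49 = 1029

MXXIX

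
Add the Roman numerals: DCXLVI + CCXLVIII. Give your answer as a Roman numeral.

DCXLVI = 646
CCXLVIII = 248
646 + 248 = 894

DCCCXCIV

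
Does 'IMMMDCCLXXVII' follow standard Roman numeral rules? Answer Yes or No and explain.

'IMMMDCCLXXVII': Invalid subtractive combination: IM

No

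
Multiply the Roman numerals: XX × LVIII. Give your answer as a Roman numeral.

XX = 20
LVIII = 58
20 × 58 = 1160

MCLX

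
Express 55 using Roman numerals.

Convert 55 to Roman numerals:
  55 contains 1×50 (L)
  5 contains 1×5 (V)

LV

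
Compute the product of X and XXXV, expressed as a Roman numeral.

X = 10
XXXV = 35
10 × 35 = 350

CCCL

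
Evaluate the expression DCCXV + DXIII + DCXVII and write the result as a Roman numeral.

DCCXV = 715, DXIII = 513, DCXVII = 617
715 + 513 = 1228
1228 + 617 = 1845

MDCCCXLV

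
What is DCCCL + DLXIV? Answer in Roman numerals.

DCCCL = 850
DLXIV = 564
850 + 564 = 1414

MCDXIV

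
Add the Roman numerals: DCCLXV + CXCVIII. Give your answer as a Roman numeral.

DCCLXV = 765
CXCVIII = 198
765 + 198 = 963

CMLXIII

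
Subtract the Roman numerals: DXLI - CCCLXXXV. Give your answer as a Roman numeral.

DXLI = 541
CCCLXXXV = 385
541 - 385 = 156

CLVI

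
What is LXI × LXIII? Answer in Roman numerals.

LXI = 61
LXIII = 63
61 × 63 = 3843

MMMDCCCXLIII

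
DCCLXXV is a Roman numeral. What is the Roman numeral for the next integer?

DCCLXXV = 775, so the next integer is 775 + 1 = 776

DCCLXXVI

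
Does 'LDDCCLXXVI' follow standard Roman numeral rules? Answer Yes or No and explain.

'LDDCCLXXVI': L should not appear more than once

No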